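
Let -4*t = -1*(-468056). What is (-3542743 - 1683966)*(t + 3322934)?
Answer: -16756410917280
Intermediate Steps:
t = -117014 (t = -(-1)*(-468056)/4 = -¼*468056 = -117014)
(-3542743 - 1683966)*(t + 3322934) = (-3542743 - 1683966)*(-117014 + 3322934) = -5226709*3205920 = -16756410917280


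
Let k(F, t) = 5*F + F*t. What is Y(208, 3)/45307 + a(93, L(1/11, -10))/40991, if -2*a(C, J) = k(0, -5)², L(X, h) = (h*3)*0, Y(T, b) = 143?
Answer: 143/45307 ≈ 0.0031562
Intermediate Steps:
L(X, h) = 0 (L(X, h) = (3*h)*0 = 0)
a(C, J) = 0 (a(C, J) = -(0*(5 - 5))²/2 = -(0*0)²/2 = -½*0² = -½*0 = 0)
Y(208, 3)/45307 + a(93, L(1/11, -10))/40991 = 143/45307 + 0/40991 = 143*(1/45307) + 0*(1/40991) = 143/45307 + 0 = 143/45307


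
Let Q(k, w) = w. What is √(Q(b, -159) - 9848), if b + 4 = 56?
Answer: I*√10007 ≈ 100.04*I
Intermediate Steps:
b = 52 (b = -4 + 56 = 52)
√(Q(b, -159) - 9848) = √(-159 - 9848) = √(-10007) = I*√10007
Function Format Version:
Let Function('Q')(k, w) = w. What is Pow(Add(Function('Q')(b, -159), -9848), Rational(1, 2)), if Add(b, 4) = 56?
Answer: Mul(I, Pow(10007, Rational(1, 2))) ≈ Mul(100.04, I)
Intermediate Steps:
b = 52 (b = Add(-4, 56) = 52)
Pow(Add(Function('Q')(b, -159), -9848), Rational(1, 2)) = Pow(Add(-159, -9848), Rational(1, 2)) = Pow(-10007, Rational(1, 2)) = Mul(I, Pow(10007, Rational(1, 2)))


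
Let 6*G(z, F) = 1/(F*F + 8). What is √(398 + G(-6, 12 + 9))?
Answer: √2888541822/2694 ≈ 19.950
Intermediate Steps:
G(z, F) = 1/(6*(8 + F²)) (G(z, F) = 1/(6*(F*F + 8)) = 1/(6*(F² + 8)) = 1/(6*(8 + F²)))
√(398 + G(-6, 12 + 9)) = √(398 + 1/(6*(8 + (12 + 9)²))) = √(398 + 1/(6*(8 + 21²))) = √(398 + 1/(6*(8 + 441))) = √(398 + (⅙)/449) = √(398 + (⅙)*(1/449)) = √(398 + 1/2694) = √(1072213/2694) = √2888541822/2694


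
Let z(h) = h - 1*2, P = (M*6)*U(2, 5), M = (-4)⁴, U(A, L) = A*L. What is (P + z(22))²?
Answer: 236544400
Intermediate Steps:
M = 256
P = 15360 (P = (256*6)*(2*5) = 1536*10 = 15360)
z(h) = -2 + h (z(h) = h - 2 = -2 + h)
(P + z(22))² = (15360 + (-2 + 22))² = (15360 + 20)² = 15380² = 236544400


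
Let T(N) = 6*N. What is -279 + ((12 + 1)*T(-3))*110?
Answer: -26019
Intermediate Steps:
-279 + ((12 + 1)*T(-3))*110 = -279 + ((12 + 1)*(6*(-3)))*110 = -279 + (13*(-18))*110 = -279 - 234*110 = -279 - 25740 = -26019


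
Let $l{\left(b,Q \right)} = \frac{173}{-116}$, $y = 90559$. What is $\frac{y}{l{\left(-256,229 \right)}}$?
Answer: $- \frac{10504844}{173} \approx -60722.0$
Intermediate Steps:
$l{\left(b,Q \right)} = - \frac{173}{116}$ ($l{\left(b,Q \right)} = 173 \left(- \frac{1}{116}\right) = - \frac{173}{116}$)
$\frac{y}{l{\left(-256,229 \right)}} = \frac{90559}{- \frac{173}{116}} = 90559 \left(- \frac{116}{173}\right) = - \frac{10504844}{173}$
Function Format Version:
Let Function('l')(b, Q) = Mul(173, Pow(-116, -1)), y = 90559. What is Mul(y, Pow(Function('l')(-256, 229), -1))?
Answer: Rational(-10504844, 173) ≈ -60722.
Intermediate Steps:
Function('l')(b, Q) = Rational(-173, 116) (Function('l')(b, Q) = Mul(173, Rational(-1, 116)) = Rational(-173, 116))
Mul(y, Pow(Function('l')(-256, 229), -1)) = Mul(90559, Pow(Rational(-173, 116), -1)) = Mul(90559, Rational(-116, 173)) = Rational(-10504844, 173)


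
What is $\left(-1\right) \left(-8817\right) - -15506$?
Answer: $24323$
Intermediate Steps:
$\left(-1\right) \left(-8817\right) - -15506 = 8817 + 15506 = 24323$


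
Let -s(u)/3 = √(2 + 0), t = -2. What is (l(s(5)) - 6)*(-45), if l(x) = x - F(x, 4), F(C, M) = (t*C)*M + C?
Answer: 270 + 1080*√2 ≈ 1797.4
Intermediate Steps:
F(C, M) = C - 2*C*M (F(C, M) = (-2*C)*M + C = -2*C*M + C = C - 2*C*M)
s(u) = -3*√2 (s(u) = -3*√(2 + 0) = -3*√2)
l(x) = 8*x (l(x) = x - x*(1 - 2*4) = x - x*(1 - 8) = x - x*(-7) = x - (-7)*x = x + 7*x = 8*x)
(l(s(5)) - 6)*(-45) = (8*(-3*√2) - 6)*(-45) = (-24*√2 - 6)*(-45) = (-6 - 24*√2)*(-45) = 270 + 1080*√2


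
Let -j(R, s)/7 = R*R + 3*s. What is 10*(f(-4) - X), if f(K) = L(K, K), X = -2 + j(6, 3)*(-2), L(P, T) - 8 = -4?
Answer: -6240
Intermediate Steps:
L(P, T) = 4 (L(P, T) = 8 - 4 = 4)
j(R, s) = -21*s - 7*R² (j(R, s) = -7*(R*R + 3*s) = -7*(R² + 3*s) = -21*s - 7*R²)
X = 628 (X = -2 + (-21*3 - 7*6²)*(-2) = -2 + (-63 - 7*36)*(-2) = -2 + (-63 - 252)*(-2) = -2 - 315*(-2) = -2 + 630 = 628)
f(K) = 4
10*(f(-4) - X) = 10*(4 - 1*628) = 10*(4 - 628) = 10*(-624) = -6240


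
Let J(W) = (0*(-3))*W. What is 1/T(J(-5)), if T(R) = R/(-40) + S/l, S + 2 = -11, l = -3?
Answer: 3/13 ≈ 0.23077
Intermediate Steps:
S = -13 (S = -2 - 11 = -13)
J(W) = 0 (J(W) = 0*W = 0)
T(R) = 13/3 - R/40 (T(R) = R/(-40) - 13/(-3) = R*(-1/40) - 13*(-⅓) = -R/40 + 13/3 = 13/3 - R/40)
1/T(J(-5)) = 1/(13/3 - 1/40*0) = 1/(13/3 + 0) = 1/(13/3) = 3/13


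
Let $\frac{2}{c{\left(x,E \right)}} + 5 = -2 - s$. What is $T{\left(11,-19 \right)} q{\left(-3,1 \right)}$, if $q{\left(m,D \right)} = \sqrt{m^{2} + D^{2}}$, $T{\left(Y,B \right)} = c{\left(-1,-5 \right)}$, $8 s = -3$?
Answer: $- \frac{16 \sqrt{10}}{53} \approx -0.95465$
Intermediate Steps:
$s = - \frac{3}{8}$ ($s = \frac{1}{8} \left(-3\right) = - \frac{3}{8} \approx -0.375$)
$c{\left(x,E \right)} = - \frac{16}{53}$ ($c{\left(x,E \right)} = \frac{2}{-5 - \frac{13}{8}} = \frac{2}{- \frac{53}{8}} = 2 \left(- \frac{8}{53}\right) = - \frac{16}{53}$)
$T{\left(Y,B \right)} = - \frac{16}{53}$
$q{\left(m,D \right)} = \sqrt{D^{2} + m^{2}}$
$T{\left(11,-19 \right)} q{\left(-3,1 \right)} = - \frac{16 \sqrt{1^{2} + \left(-3\right)^{2}}}{53} = - \frac{16 \sqrt{1 + 9}}{53} = - \frac{16 \sqrt{10}}{53}$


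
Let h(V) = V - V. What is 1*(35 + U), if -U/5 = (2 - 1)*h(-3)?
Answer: 35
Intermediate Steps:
h(V) = 0
U = 0 (U = -5*(2 - 1)*0 = -5*0 = 0)
1*(35 + U) = 1*(35 + 0) = 1*35 = 35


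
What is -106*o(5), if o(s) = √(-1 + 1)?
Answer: 0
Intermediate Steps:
o(s) = 0 (o(s) = √0 = 0)
-106*o(5) = -106*0 = 0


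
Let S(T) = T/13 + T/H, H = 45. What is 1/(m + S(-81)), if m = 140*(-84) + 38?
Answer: -65/762452 ≈ -8.5251e-5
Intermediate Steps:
S(T) = 58*T/585 (S(T) = T/13 + T/45 = 58*T/585)
m = -11722 (m = -11760 + 38 = -11722)
1/(m + S(-81)) = 1/(-11722 + (58/585)*(-81)) = 1/(-11722 - 522/65) = 1/(-762452/65) = -65/762452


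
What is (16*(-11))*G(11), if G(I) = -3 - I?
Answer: 2464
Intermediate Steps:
(16*(-11))*G(11) = (16*(-11))*(-3 - 1*11) = -176*(-3 - 11) = -176*(-14) = 2464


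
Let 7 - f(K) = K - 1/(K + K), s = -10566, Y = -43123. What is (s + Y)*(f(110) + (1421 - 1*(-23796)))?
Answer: -296636073809/220 ≈ -1.3483e+9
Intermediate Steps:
f(K) = 7 + 1/(2*K) - K (f(K) = 7 - (K - 1/(K + K)) = 7 - (K - 1/(2*K)) = 7 + (1/(2*K) - K) = 7 + 1/(2*K) - K)
(s + Y)*(f(110) + (1421 - 1*(-23796))) = (-10566 - 43123)*((7 + (½)/110 - 1*110) + (1421 - 1*(-23796))) = -53689*((7 + (½)*(1/110) - 110) + (1421 + 23796)) = -53689*((7 + 1/220 - 110) + 25217) = -53689*(-22659/220 + 25217) = -53689*5525081/220 = -296636073809/220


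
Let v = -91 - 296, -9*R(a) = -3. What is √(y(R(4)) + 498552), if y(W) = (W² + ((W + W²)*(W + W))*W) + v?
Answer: √40351382/9 ≈ 705.81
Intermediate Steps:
R(a) = ⅓ (R(a) = -⅑*(-3) = ⅓)
v = -387
y(W) = -387 + W² + 2*W²*(W + W²) (y(W) = (W² + ((W + W²)*(W + W))*W) - 387 = (W² + ((W + W²)*(2*W))*W) - 387 = (W² + (2*W*(W + W²))*W) - 387 = (W² + 2*W²*(W + W²)) - 387 = -387 + W² + 2*W²*(W + W²))
√(y(R(4)) + 498552) = √((-387 + (⅓)² + 2*(⅓)³ + 2*(⅓)⁴) + 498552) = √((-387 + ⅑ + 2*(1/27) + 2*(1/81)) + 498552) = √((-387 + ⅑ + 2/27 + 2/81) + 498552) = √(-31330/81 + 498552) = √(40351382/81) = √40351382/9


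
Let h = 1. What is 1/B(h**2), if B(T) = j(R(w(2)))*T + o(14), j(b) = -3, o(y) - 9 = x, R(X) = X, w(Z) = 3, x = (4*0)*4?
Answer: 1/6 ≈ 0.16667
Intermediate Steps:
x = 0 (x = 0*4 = 0)
o(y) = 9 (o(y) = 9 + 0 = 9)
B(T) = 9 - 3*T (B(T) = -3*T + 9 = 9 - 3*T)
1/B(h**2) = 1/(9 - 3*1**2) = 1/(9 - 3*1) = 1/(9 - 3) = 1/6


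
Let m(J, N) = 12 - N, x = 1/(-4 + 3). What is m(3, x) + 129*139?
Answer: 17944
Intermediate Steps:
x = -1 (x = 1/(-1) = -1)
m(3, x) + 129*139 = (12 - 1*(-1)) + 129*139 = (12 + 1) + 17931 = 13 + 17931 = 17944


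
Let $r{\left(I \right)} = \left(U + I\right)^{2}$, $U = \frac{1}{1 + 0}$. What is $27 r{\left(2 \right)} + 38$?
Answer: $281$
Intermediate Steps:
$U = 1$ ($U = 1^{-1} = 1$)
$r{\left(I \right)} = \left(1 + I\right)^{2}$
$27 r{\left(2 \right)} + 38 = 27 \left(1 + 2\right)^{2} + 38 = 27 \cdot 3^{2} + 38 = 27 \cdot 9 + 38 = 243 + 38 = 281$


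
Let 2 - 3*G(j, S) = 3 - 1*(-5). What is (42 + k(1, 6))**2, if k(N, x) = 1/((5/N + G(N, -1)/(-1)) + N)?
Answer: 113569/64 ≈ 1774.5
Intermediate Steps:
G(j, S) = -2 (G(j, S) = 2/3 - (3 - 1*(-5))/3 = 2/3 - (3 + 5)/3 = 2/3 - 1/3*8 = 2/3 - 8/3 = -2)
k(N, x) = 1/(2 + N + 5/N) (k(N, x) = 1/((5/N - 2/(-1)) + N) = 1/((5/N - 2*(-1)) + N) = 1/((5/N + 2) + N) = 1/((2 + 5/N) + N) = 1/(2 + N + 5/N))
(42 + k(1, 6))**2 = (42 + 1/(5 + 1**2 + 2*1))**2 = (42 + 1/(5 + 1 + 2))**2 = (42 + 1/8)**2 = (337/8)**2 = 113569/64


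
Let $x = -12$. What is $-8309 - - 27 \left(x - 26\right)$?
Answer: $-9335$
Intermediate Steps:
$-8309 - - 27 \left(x - 26\right) = -8309 - - 27 \left(-12 - 26\right) = -8309 - \left(-27\right) \left(-38\right) = -8309 - 1026 = -9335$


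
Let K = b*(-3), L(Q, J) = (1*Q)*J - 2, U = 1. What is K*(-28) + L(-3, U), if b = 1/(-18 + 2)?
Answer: -41/4 ≈ -10.250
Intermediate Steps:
b = -1/16 (b = 1/(-16) = -1/16 ≈ -0.062500)
L(Q, J) = -2 + J*Q (L(Q, J) = Q*J - 2 = J*Q - 2 = -2 + J*Q)
K = 3/16 (K = -1/16*(-3) = 3/16 ≈ 0.18750)
K*(-28) + L(-3, U) = (3/16)*(-28) + (-2 + 1*(-3)) = -21/4 + (-2 - 3) = -21/4 - 5 = -41/4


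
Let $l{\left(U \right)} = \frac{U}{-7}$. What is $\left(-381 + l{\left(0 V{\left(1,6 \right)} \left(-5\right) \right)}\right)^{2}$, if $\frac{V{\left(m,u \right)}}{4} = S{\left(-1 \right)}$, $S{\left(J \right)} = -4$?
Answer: $145161$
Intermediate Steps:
$V{\left(m,u \right)} = -16$ ($V{\left(m,u \right)} = 4 \left(-4\right) = -16$)
$l{\left(U \right)} = - \frac{U}{7}$ ($l{\left(U \right)} = U \left(- \frac{1}{7}\right) = - \frac{U}{7}$)
$\left(-381 + l{\left(0 V{\left(1,6 \right)} \left(-5\right) \right)}\right)^{2} = \left(-381 - \frac{0 \left(-16\right) \left(-5\right)}{7}\right)^{2} = \left(-381 - \frac{0 \left(-5\right)}{7}\right)^{2} = \left(-381 - 0\right)^{2} = \left(-381 + 0\right)^{2} = \left(-381\right)^{2} = 145161$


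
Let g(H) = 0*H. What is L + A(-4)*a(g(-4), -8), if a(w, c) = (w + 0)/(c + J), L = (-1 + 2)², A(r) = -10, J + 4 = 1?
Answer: 1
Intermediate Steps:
J = -3 (J = -4 + 1 = -3)
L = 1 (L = 1² = 1)
g(H) = 0
a(w, c) = w/(-3 + c) (a(w, c) = (w + 0)/(c - 3) = w/(-3 + c))
L + A(-4)*a(g(-4), -8) = 1 - 0/(-3 - 8) = 1 - 0/(-11) = 1 - 0*(-1)/11 = 1 - 10*0 = 1 + 0 = 1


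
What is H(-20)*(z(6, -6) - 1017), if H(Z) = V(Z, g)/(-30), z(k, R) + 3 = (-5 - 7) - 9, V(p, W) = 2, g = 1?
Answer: 347/5 ≈ 69.400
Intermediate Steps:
z(k, R) = -24 (z(k, R) = -3 + ((-5 - 7) - 9) = -3 + (-12 - 9) = -3 - 21 = -24)
H(Z) = -1/15 (H(Z) = 2/(-30) = 2*(-1/30) = -1/15)
H(-20)*(z(6, -6) - 1017) = -(-24 - 1017)/15 = -1/15*(-1041) = 347/5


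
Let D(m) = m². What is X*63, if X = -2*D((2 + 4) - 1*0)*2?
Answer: -9072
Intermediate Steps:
X = -144 (X = -2*((2 + 4) - 1*0)²*2 = -2*(6 + 0)²*2 = -2*6²*2 = -2*36*2 = -72*2 = -144)
X*63 = -144*63 = -9072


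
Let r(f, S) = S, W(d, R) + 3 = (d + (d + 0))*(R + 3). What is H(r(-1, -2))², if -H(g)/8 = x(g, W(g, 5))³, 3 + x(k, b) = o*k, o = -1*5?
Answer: 7529536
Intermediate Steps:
o = -5
W(d, R) = -3 + 2*d*(3 + R) (W(d, R) = -3 + (d + (d + 0))*(R + 3) = -3 + (d + d)*(3 + R) = -3 + (2*d)*(3 + R) = -3 + 2*d*(3 + R))
x(k, b) = -3 - 5*k
H(g) = -8*(-3 - 5*g)³
H(r(-1, -2))² = (8*(3 + 5*(-2))³)² = (8*(3 - 10)³)² = (8*(-7)³)² = (8*(-343))² = (-2744)² = 7529536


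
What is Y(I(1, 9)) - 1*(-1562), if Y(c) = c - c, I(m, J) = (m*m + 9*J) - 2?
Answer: 1562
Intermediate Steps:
I(m, J) = -2 + m² + 9*J (I(m, J) = (m² + 9*J) - 2 = -2 + m² + 9*J)
Y(c) = 0
Y(I(1, 9)) - 1*(-1562) = 0 - 1*(-1562) = 0 + 1562 = 1562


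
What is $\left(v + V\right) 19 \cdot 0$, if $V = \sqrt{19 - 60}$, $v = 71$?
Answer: $0$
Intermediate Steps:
$V = i \sqrt{41}$ ($V = \sqrt{-41} = i \sqrt{41} \approx 6.4031 i$)
$\left(v + V\right) 19 \cdot 0 = \left(71 + i \sqrt{41}\right) 19 \cdot 0 = \left(71 + i \sqrt{41}\right) 0 = 0$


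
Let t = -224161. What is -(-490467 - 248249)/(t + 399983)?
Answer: 369358/87911 ≈ 4.2015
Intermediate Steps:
-(-490467 - 248249)/(t + 399983) = -(-490467 - 248249)/(-224161 + 399983) = -(-738716)/175822 = -1*(-369358/87911) = 369358/87911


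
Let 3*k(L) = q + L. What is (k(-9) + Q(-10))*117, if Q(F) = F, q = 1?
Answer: -1482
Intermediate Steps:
k(L) = ⅓ + L/3 (k(L) = (1 + L)/3 = ⅓ + L/3)
(k(-9) + Q(-10))*117 = ((⅓ + (⅓)*(-9)) - 10)*117 = ((⅓ - 3) - 10)*117 = (-8/3 - 10)*117 = -38/3*117 = -1482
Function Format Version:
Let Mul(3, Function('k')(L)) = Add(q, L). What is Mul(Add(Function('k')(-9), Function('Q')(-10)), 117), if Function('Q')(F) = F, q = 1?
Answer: -1482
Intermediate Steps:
Function('k')(L) = Add(Rational(1, 3), Mul(Rational(1, 3), L)) (Function('k')(L) = Mul(Rational(1, 3), Add(1, L)) = Add(Rational(1, 3), Mul(Rational(1, 3), L)))
Mul(Add(Function('k')(-9), Function('Q')(-10)), 117) = Mul(Add(Add(Rational(1, 3), Mul(Rational(1, 3), -9)), -10), 117) = Mul(Add(Add(Rational(1, 3), -3), -10), 117) = Mul(Add(Rational(-8, 3), -10), 117) = Mul(Rational(-38, 3), 117) = -1482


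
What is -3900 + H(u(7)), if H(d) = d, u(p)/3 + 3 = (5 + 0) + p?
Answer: -3873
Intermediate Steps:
u(p) = 6 + 3*p (u(p) = -9 + 3*((5 + 0) + p) = -9 + 3*(5 + p) = -9 + (15 + 3*p) = 6 + 3*p)
-3900 + H(u(7)) = -3900 + (6 + 3*7) = -3900 + (6 + 21) = -3900 + 27 = -3873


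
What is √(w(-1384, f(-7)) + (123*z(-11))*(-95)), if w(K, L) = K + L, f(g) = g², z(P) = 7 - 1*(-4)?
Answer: 3*I*√14430 ≈ 360.38*I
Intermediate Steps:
z(P) = 11 (z(P) = 7 + 4 = 11)
√(w(-1384, f(-7)) + (123*z(-11))*(-95)) = √((-1384 + (-7)²) + (123*11)*(-95)) = √((-1384 + 49) + 1353*(-95)) = √(-1335 - 128535) = √(-129870) = 3*I*√14430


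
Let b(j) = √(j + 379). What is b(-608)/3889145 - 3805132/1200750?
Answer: -1902566/600375 + I*√229/3889145 ≈ -3.169 + 3.891e-6*I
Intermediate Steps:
b(j) = √(379 + j)
b(-608)/3889145 - 3805132/1200750 = √(379 - 608)/3889145 - 3805132/1200750 = √(-229)*(1/3889145) - 3805132*1/1200750 = (I*√229)*(1/3889145) - 1902566/600375 = I*√229/3889145 - 1902566/600375 = -1902566/600375 + I*√229/3889145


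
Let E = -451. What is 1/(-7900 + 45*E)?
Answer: -1/28195 ≈ -3.5467e-5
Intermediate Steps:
1/(-7900 + 45*E) = 1/(-7900 + 45*(-451)) = 1/(-7900 - 20295) = 1/(-28195) = -1/28195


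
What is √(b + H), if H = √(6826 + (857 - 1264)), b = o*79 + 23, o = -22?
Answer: √(-1715 + 7*√131) ≈ 40.434*I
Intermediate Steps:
b = -1715 (b = -22*79 + 23 = -1738 + 23 = -1715)
H = 7*√131 (H = √(6826 - 407) = √6419 = 7*√131 ≈ 80.119)
√(b + H) = √(-1715 + 7*√131)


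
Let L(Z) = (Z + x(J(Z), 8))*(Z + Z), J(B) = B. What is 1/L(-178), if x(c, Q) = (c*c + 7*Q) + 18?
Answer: -1/11242480 ≈ -8.8948e-8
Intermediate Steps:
x(c, Q) = 18 + c**2 + 7*Q (x(c, Q) = (c**2 + 7*Q) + 18 = 18 + c**2 + 7*Q)
L(Z) = 2*Z*(74 + Z + Z**2) (L(Z) = (Z + (18 + Z**2 + 7*8))*(Z + Z) = (Z + (18 + Z**2 + 56))*(2*Z) = (Z + (74 + Z**2))*(2*Z) = (74 + Z + Z**2)*(2*Z) = 2*Z*(74 + Z + Z**2))
1/L(-178) = 1/(2*(-178)*(74 - 178 + (-178)**2)) = 1/(2*(-178)*(74 - 178 + 31684)) = 1/(2*(-178)*31580) = 1/(-11242480) = -1/11242480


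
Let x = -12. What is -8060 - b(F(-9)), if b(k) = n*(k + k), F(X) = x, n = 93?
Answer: -5828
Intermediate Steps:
F(X) = -12
b(k) = 186*k (b(k) = 93*(k + k) = 93*(2*k) = 186*k)
-8060 - b(F(-9)) = -8060 - 186*(-12) = -8060 - 1*(-2232) = -8060 + 2232 = -5828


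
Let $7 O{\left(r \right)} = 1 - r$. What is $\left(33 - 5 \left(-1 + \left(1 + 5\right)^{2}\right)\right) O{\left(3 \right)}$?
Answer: $\frac{284}{7} \approx 40.571$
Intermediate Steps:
$O{\left(r \right)} = \frac{1}{7} - \frac{r}{7}$ ($O{\left(r \right)} = \frac{1 - r}{7} = \frac{1}{7} - \frac{r}{7}$)
$\left(33 - 5 \left(-1 + \left(1 + 5\right)^{2}\right)\right) O{\left(3 \right)} = \left(33 - 5 \left(-1 + \left(1 + 5\right)^{2}\right)\right) \left(\frac{1}{7} - \frac{3}{7}\right) = \left(33 - 5 \left(-1 + 6^{2}\right)\right) \left(\frac{1}{7} - \frac{3}{7}\right) = \left(33 - 5 \left(-1 + 36\right)\right) \left(- \frac{2}{7}\right) = \left(33 - 175\right) \left(- \frac{2}{7}\right) = \left(-142\right) \left(- \frac{2}{7}\right) = \frac{284}{7}$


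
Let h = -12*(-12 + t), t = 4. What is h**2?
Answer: 9216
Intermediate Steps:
h = 96 (h = -12*(-12 + 4) = -12*(-8) = 96)
h**2 = 96**2 = 9216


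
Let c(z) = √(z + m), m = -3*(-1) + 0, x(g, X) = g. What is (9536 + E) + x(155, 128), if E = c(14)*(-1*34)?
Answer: 9691 - 34*√17 ≈ 9550.8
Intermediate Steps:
m = 3 (m = 3 + 0 = 3)
c(z) = √(3 + z) (c(z) = √(z + 3) = √(3 + z))
E = -34*√17 (E = √(3 + 14)*(-1*34) = √17*(-34) = -34*√17 ≈ -140.19)
(9536 + E) + x(155, 128) = (9536 - 34*√17) + 155 = 9691 - 34*√17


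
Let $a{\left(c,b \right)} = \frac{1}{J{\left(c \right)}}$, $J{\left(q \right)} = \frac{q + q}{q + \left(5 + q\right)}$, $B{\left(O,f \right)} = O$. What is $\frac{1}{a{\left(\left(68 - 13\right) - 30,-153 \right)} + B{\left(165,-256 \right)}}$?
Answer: $\frac{10}{1661} \approx 0.0060205$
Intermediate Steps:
$J{\left(q \right)} = \frac{2 q}{5 + 2 q}$
$a{\left(c,b \right)} = \frac{5 + 2 c}{2 c}$ ($a{\left(c,b \right)} = \frac{1}{2 c \frac{1}{5 + 2 c}} = \frac{5 + 2 c}{2 c}$)
$\frac{1}{a{\left(\left(68 - 13\right) - 30,-153 \right)} + B{\left(165,-256 \right)}} = \frac{1}{\frac{\frac{5}{2} + \left(\left(68 - 13\right) - 30\right)}{\left(68 - 13\right) - 30} + 165} = \frac{1}{\frac{\frac{5}{2} + \left(55 - 30\right)}{55 - 30} + 165} = \frac{1}{\frac{\frac{5}{2} + 25}{25} + 165} = \frac{1}{\frac{1}{25} \cdot \frac{55}{2} + 165} = \frac{1}{\frac{11}{10} + 165} = \frac{1}{\frac{1661}{10}} = \frac{10}{1661}$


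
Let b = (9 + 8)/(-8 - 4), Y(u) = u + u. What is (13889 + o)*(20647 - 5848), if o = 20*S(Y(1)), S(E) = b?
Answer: 205124006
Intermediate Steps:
Y(u) = 2*u
b = -17/12 (b = 17/(-12) = 17*(-1/12) = -17/12 ≈ -1.4167)
S(E) = -17/12
o = -85/3 (o = 20*(-17/12) = -85/3 ≈ -28.333)
(13889 + o)*(20647 - 5848) = (13889 - 85/3)*(20647 - 5848) = (41582/3)*14799 = 205124006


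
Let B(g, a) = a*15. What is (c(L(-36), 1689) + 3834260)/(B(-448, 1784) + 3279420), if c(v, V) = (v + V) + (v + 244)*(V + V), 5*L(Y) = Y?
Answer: 23179261/16530900 ≈ 1.4022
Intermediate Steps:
L(Y) = Y/5
B(g, a) = 15*a
c(v, V) = V + v + 2*V*(244 + v) (c(v, V) = (V + v) + (244 + v)*(2*V) = (V + v) + 2*V*(244 + v) = V + v + 2*V*(244 + v))
(c(L(-36), 1689) + 3834260)/(B(-448, 1784) + 3279420) = (((1/5)*(-36) + 489*1689 + 2*1689*((1/5)*(-36))) + 3834260)/(15*1784 + 3279420) = ((-36/5 + 825921 + 2*1689*(-36/5)) + 3834260)/(26760 + 3279420) = ((-36/5 + 825921 - 121608/5) + 3834260)/3306180 = (4007961/5 + 3834260)*(1/3306180) = (23179261/5)*(1/3306180) = 23179261/16530900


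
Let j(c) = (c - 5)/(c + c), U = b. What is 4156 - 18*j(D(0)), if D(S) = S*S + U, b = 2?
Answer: 8339/2 ≈ 4169.5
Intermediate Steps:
U = 2
D(S) = 2 + S² (D(S) = S*S + 2 = S² + 2 = 2 + S²)
j(c) = (-5 + c)/(2*c) (j(c) = (-5 + c)/((2*c)) = (-5 + c)*(1/(2*c)) = (-5 + c)/(2*c))
4156 - 18*j(D(0)) = 4156 - 9*(-5 + (2 + 0²))/(2 + 0²) = 4156 - 9*(-5 + (2 + 0))/(2 + 0) = 4156 - 9*(-5 + 2)/2 = 4156 - 9*(-3)/2 = 4156 - 18*(-¾) = 4156 + 27/2 = 8339/2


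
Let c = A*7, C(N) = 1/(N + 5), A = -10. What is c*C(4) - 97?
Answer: -943/9 ≈ -104.78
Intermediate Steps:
C(N) = 1/(5 + N)
c = -70 (c = -10*7 = -70)
c*C(4) - 97 = -70/(5 + 4) - 97 = -70/9 - 97 = -943/9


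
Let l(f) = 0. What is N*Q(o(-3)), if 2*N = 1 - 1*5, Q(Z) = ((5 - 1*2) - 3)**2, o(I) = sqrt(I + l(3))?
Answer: 0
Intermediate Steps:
o(I) = sqrt(I) (o(I) = sqrt(I + 0) = sqrt(I))
Q(Z) = 0 (Q(Z) = ((5 - 2) - 3)**2 = (3 - 3)**2 = 0**2 = 0)
N = -2 (N = (1 - 1*5)/2 = (1 - 5)/2 = (1/2)*(-4) = -2)
N*Q(o(-3)) = -2*0 = 0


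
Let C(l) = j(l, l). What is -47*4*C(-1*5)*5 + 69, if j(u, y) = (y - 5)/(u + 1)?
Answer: -2281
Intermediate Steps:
j(u, y) = (-5 + y)/(1 + u)
C(l) = (-5 + l)/(1 + l)
-47*4*C(-1*5)*5 + 69 = -47*4*((-5 - 1*5)/(1 - 1*5))*5 + 69 = -47*4*((-5 - 5)/(1 - 5))*5 + 69 = -47*4*(-10/(-4))*5 + 69 = -47*4*(-1/4*(-10))*5 + 69 = -47*4*(5/2)*5 + 69 = -470*5 + 69 = -47*50 + 69 = -2350 + 69 = -2281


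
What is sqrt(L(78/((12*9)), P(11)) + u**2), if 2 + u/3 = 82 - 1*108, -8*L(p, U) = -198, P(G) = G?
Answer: 3*sqrt(3147)/2 ≈ 84.147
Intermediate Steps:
L(p, U) = 99/4 (L(p, U) = -1/8*(-198) = 99/4)
u = -84 (u = -6 + 3*(82 - 1*108) = -6 + 3*(82 - 108) = -6 + 3*(-26) = -6 - 78 = -84)
sqrt(L(78/((12*9)), P(11)) + u**2) = sqrt(99/4 + (-84)**2) = sqrt(99/4 + 7056) = sqrt(28323/4) = 3*sqrt(3147)/2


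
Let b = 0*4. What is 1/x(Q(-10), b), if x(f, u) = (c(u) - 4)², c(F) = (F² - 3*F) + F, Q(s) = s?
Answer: 1/16 ≈ 0.062500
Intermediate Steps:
c(F) = F² - 2*F
b = 0
x(f, u) = (-4 + u*(-2 + u))² (x(f, u) = (u*(-2 + u) - 4)² = (-4 + u*(-2 + u))²)
1/x(Q(-10), b) = 1/((-4 + 0*(-2 + 0))²) = 1/((-4 + 0*(-2))²) = 1/((-4 + 0)²) = 1/((-4)²) = 1/16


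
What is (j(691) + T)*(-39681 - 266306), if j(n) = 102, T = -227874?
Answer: 69695270964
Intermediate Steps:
(j(691) + T)*(-39681 - 266306) = (102 - 227874)*(-39681 - 266306) = -227772*(-305987) = 69695270964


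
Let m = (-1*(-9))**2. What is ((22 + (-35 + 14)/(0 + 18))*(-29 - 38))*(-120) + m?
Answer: 167581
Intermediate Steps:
m = 81 (m = 9**2 = 81)
((22 + (-35 + 14)/(0 + 18))*(-29 - 38))*(-120) + m = ((22 + (-35 + 14)/(0 + 18))*(-29 - 38))*(-120) + 81 = ((22 - 21/18)*(-67))*(-120) + 81 = ((22 - 21*1/18)*(-67))*(-120) + 81 = ((22 - 7/6)*(-67))*(-120) + 81 = ((125/6)*(-67))*(-120) + 81 = -8375/6*(-120) + 81 = 167500 + 81 = 167581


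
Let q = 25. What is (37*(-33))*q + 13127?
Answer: -17398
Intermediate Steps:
(37*(-33))*q + 13127 = (37*(-33))*25 + 13127 = -1221*25 + 13127 = -30525 + 13127 = -17398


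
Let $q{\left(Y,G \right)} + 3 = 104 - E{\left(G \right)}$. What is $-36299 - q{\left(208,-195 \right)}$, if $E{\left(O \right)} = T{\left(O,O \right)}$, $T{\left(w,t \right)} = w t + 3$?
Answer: $1628$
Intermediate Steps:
$T{\left(w,t \right)} = 3 + t w$ ($T{\left(w,t \right)} = t w + 3 = 3 + t w$)
$E{\left(O \right)} = 3 + O^{2}$ ($E{\left(O \right)} = 3 + O O = 3 + O^{2}$)
$q{\left(Y,G \right)} = 98 - G^{2}$ ($q{\left(Y,G \right)} = -3 - \left(-101 + G^{2}\right) = 98 - G^{2}$)
$-36299 - q{\left(208,-195 \right)} = -36299 - \left(98 - \left(-195\right)^{2}\right) = -36299 - \left(98 - 38025\right) = -36299 - -37927 = -36299 + 37927 = 1628$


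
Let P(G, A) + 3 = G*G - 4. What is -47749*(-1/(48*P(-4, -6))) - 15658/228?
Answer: 343543/8208 ≈ 41.855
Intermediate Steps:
P(G, A) = -7 + G² (P(G, A) = -3 + (G*G - 4) = -3 + (G² - 4) = -3 + (-4 + G²) = -7 + G²)
-47749*(-1/(48*P(-4, -6))) - 15658/228 = -47749*(-1/(48*(-7 + (-4)²))) - 15658/228 = -47749*(-1/(48*(-7 + 16))) - 15658*1/228 = -47749/((-48*9)) - 7829/114 = -47749/(-432) - 7829/114 = -47749*(-1/432) - 7829/114 = 47749/432 - 7829/114 = 343543/8208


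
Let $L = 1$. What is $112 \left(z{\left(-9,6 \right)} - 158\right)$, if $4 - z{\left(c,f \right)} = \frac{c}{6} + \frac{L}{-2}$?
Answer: $-17024$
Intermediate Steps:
$z{\left(c,f \right)} = \frac{9}{2} - \frac{c}{6}$ ($z{\left(c,f \right)} = 4 - \left(\frac{c}{6} + 1 \frac{1}{-2}\right) = 4 - \left(c \frac{1}{6} + 1 \left(- \frac{1}{2}\right)\right) = 4 - \left(\frac{c}{6} - \frac{1}{2}\right) = 4 - \left(- \frac{1}{2} + \frac{c}{6}\right) = \frac{9}{2} - \frac{c}{6}$)
$112 \left(z{\left(-9,6 \right)} - 158\right) = 112 \left(\left(\frac{9}{2} - - \frac{3}{2}\right) - 158\right) = 112 \left(\left(\frac{9}{2} + \frac{3}{2}\right) - 158\right) = 112 \left(6 - 158\right) = 112 \left(-152\right) = -17024$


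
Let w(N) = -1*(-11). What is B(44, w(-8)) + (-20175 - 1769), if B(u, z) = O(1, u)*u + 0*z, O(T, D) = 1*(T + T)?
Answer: -21856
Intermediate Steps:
O(T, D) = 2*T (O(T, D) = 1*(2*T) = 2*T)
w(N) = 11
B(u, z) = 2*u (B(u, z) = (2*1)*u + 0*z = 2*u + 0 = 2*u)
B(44, w(-8)) + (-20175 - 1769) = 2*44 + (-20175 - 1769) = 88 - 21944 = -21856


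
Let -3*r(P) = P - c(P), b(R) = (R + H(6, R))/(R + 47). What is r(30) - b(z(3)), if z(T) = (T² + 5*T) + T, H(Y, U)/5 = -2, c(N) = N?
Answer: -17/74 ≈ -0.22973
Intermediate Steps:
H(Y, U) = -10 (H(Y, U) = 5*(-2) = -10)
z(T) = T² + 6*T
b(R) = (-10 + R)/(47 + R) (b(R) = (R - 10)/(R + 47) = (-10 + R)/(47 + R))
r(P) = 0 (r(P) = -(P - P)/3 = -⅓*0 = 0)
r(30) - b(z(3)) = 0 - (-10 + 3*(6 + 3))/(47 + 3*(6 + 3)) = 0 - (-10 + 3*9)/(47 + 3*9) = 0 - (-10 + 27)/(47 + 27) = 0 - 17/74 = -17/74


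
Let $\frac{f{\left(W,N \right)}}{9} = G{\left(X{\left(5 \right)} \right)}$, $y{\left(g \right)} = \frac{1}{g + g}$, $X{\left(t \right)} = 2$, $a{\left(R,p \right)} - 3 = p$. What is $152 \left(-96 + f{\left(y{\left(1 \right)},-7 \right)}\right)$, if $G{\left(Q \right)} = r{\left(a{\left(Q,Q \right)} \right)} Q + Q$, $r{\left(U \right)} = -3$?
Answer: $-20064$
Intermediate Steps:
$a{\left(R,p \right)} = 3 + p$
$y{\left(g \right)} = \frac{1}{2 g}$
$G{\left(Q \right)} = - 2 Q$ ($G{\left(Q \right)} = - 3 Q + Q = - 2 Q$)
$f{\left(W,N \right)} = -36$ ($f{\left(W,N \right)} = 9 \left(\left(-2\right) 2\right) = 9 \left(-4\right) = -36$)
$152 \left(-96 + f{\left(y{\left(1 \right)},-7 \right)}\right) = 152 \left(-96 - 36\right) = 152 \left(-132\right) = -20064$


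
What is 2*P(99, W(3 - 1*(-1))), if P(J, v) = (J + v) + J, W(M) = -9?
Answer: 378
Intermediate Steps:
P(J, v) = v + 2*J
2*P(99, W(3 - 1*(-1))) = 2*(-9 + 2*99) = 2*(-9 + 198) = 2*189 = 378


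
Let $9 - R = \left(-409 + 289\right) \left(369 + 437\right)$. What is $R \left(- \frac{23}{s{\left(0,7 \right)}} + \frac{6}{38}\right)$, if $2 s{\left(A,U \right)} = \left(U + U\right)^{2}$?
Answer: $- \frac{728013}{98} \approx -7428.7$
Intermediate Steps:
$R = 96729$ ($R = 9 - \left(-409 + 289\right) \left(369 + 437\right) = 9 - \left(-120\right) 806 = 9 - -96720 = 9 + 96720 = 96729$)
$s{\left(A,U \right)} = 2 U^{2}$ ($s{\left(A,U \right)} = \frac{\left(U + U\right)^{2}}{2} = \frac{\left(2 U\right)^{2}}{2} = \frac{4 U^{2}}{2} = 2 U^{2}$)
$R \left(- \frac{23}{s{\left(0,7 \right)}} + \frac{6}{38}\right) = 96729 \left(- \frac{23}{2 \cdot 7^{2}} + \frac{6}{38}\right) = 96729 \left(- \frac{23}{2 \cdot 49} + 6 \cdot \frac{1}{38}\right) = 96729 \left(- \frac{23}{98} + \frac{3}{19}\right) = 96729 \left(- \frac{143}{1862}\right) = - \frac{728013}{98}$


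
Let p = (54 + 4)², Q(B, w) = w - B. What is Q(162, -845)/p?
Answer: -1007/3364 ≈ -0.29935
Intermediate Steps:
p = 3364 (p = 58² = 3364)
Q(162, -845)/p = (-845 - 1*162)/3364 = (-845 - 162)*(1/3364) = -1007*1/3364 = -1007/3364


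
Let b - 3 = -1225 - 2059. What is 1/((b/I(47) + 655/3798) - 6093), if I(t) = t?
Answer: -178506/1100067511 ≈ -0.00016227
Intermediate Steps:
b = -3281 (b = 3 + (-1225 - 2059) = 3 - 3284 = -3281)
1/((b/I(47) + 655/3798) - 6093) = 1/((-3281/47 + 655/3798) - 6093) = 1/(-12430453/178506 - 6093) = 1/(-1100067511/178506) = -178506/1100067511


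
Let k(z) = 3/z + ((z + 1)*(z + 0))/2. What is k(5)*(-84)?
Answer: -6552/5 ≈ -1310.4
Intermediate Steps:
k(z) = 3/z + z*(1 + z)/2 (k(z) = 3/z + ((1 + z)*z)*(1/2) = 3/z + (z*(1 + z))*(1/2) = 3/z + z*(1 + z)/2)
k(5)*(-84) = ((1/2)*(6 + 5**2*(1 + 5))/5)*(-84) = ((1/2)*(1/5)*(6 + 25*6))*(-84) = ((1/2)*(1/5)*(6 + 150))*(-84) = ((1/2)*(1/5)*156)*(-84) = (78/5)*(-84) = -6552/5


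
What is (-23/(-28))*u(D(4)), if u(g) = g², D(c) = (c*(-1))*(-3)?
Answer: 828/7 ≈ 118.29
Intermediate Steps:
D(c) = 3*c (D(c) = -c*(-3) = 3*c)
(-23/(-28))*u(D(4)) = (-23/(-28))*(3*4)² = -23*(-1/28)*12² = (23/28)*144 = 828/7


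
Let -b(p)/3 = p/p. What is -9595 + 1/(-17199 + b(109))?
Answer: -165053191/17202 ≈ -9595.0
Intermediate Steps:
b(p) = -3 (b(p) = -3*p/p = -3*1 = -3)
-9595 + 1/(-17199 + b(109)) = -9595 + 1/(-17199 - 3) = -9595 + 1/(-17202) = -9595 - 1/17202 = -165053191/17202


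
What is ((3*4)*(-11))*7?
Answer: -924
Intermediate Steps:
((3*4)*(-11))*7 = (12*(-11))*7 = -132*7 = -924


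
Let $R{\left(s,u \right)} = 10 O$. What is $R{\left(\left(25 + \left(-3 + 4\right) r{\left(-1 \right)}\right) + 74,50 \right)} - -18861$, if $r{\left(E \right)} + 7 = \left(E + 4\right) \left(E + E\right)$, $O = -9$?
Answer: $18771$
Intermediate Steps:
$r{\left(E \right)} = -7 + 2 E \left(4 + E\right)$ ($r{\left(E \right)} = -7 + \left(E + 4\right) \left(E + E\right) = -7 + \left(4 + E\right) 2 E = -7 + 2 E \left(4 + E\right)$)
$R{\left(s,u \right)} = -90$ ($R{\left(s,u \right)} = 10 \left(-9\right) = -90$)
$R{\left(\left(25 + \left(-3 + 4\right) r{\left(-1 \right)}\right) + 74,50 \right)} - -18861 = -90 - -18861 = -90 + 18861 = 18771$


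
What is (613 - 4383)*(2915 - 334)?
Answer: -9730370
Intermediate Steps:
(613 - 4383)*(2915 - 334) = -3770*2581 = -9730370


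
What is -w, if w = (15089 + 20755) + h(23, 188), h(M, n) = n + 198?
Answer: -36230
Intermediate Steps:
h(M, n) = 198 + n
w = 36230 (w = (15089 + 20755) + (198 + 188) = 35844 + 386 = 36230)
-w = -1*36230 = -36230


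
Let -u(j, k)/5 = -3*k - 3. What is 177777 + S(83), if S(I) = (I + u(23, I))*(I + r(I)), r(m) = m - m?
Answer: 289246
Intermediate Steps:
u(j, k) = 15 + 15*k (u(j, k) = -5*(-3*k - 3) = -5*(-3 - 3*k) = 15 + 15*k)
r(m) = 0
S(I) = I*(15 + 16*I) (S(I) = (I + (15 + 15*I))*(I + 0) = (15 + 16*I)*I = I*(15 + 16*I))
177777 + S(83) = 177777 + 83*(15 + 16*83) = 177777 + 83*(15 + 1328) = 177777 + 83*1343 = 177777 + 111469 = 289246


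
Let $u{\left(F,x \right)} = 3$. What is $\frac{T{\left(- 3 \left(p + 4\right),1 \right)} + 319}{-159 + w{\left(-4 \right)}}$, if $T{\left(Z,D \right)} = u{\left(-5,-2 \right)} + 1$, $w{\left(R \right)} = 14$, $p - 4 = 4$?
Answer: $- \frac{323}{145} \approx -2.2276$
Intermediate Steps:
$p = 8$ ($p = 4 + 4 = 8$)
$T{\left(Z,D \right)} = 4$ ($T{\left(Z,D \right)} = 3 + 1 = 4$)
$\frac{T{\left(- 3 \left(p + 4\right),1 \right)} + 319}{-159 + w{\left(-4 \right)}} = \frac{4 + 319}{-159 + 14} = \frac{323}{-145} = 323 \left(- \frac{1}{145}\right) = - \frac{323}{145}$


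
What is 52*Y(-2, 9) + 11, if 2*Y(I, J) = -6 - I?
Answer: -93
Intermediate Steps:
Y(I, J) = -3 - I/2 (Y(I, J) = (-6 - I)/2 = -3 - I/2)
52*Y(-2, 9) + 11 = 52*(-3 - 1/2*(-2)) + 11 = 52*(-3 + 1) + 11 = 52*(-2) + 11 = -104 + 11 = -93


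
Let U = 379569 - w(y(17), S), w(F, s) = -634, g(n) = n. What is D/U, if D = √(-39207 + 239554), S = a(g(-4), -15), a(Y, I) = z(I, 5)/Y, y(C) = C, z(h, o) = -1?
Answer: √200347/380203 ≈ 0.0011773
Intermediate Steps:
a(Y, I) = -1/Y
S = ¼ (S = -1/(-4) = -1*(-¼) = ¼ ≈ 0.25000)
D = √200347 ≈ 447.60
U = 380203 (U = 379569 - 1*(-634) = 379569 + 634 = 380203)
D/U = √200347/380203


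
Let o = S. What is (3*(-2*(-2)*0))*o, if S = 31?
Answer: 0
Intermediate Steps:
o = 31
(3*(-2*(-2)*0))*o = (3*(-2*(-2)*0))*31 = (3*(4*0))*31 = (3*0)*31 = 0*31 = 0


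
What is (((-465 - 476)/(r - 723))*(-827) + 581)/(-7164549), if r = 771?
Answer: -806095/343898352 ≈ -0.0023440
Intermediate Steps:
(((-465 - 476)/(r - 723))*(-827) + 581)/(-7164549) = (((-465 - 476)/(771 - 723))*(-827) + 581)/(-7164549) = (-941/48*(-827) + 581)*(-1/7164549) = (778207/48 + 581)*(-1/7164549) = (806095/48)*(-1/7164549) = -806095/343898352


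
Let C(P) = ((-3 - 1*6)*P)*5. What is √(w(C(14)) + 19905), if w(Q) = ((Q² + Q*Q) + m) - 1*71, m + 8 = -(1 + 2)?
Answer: √813623 ≈ 902.01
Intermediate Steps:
m = -11 (m = -8 - (1 + 2) = -8 - 1*3 = -8 - 3 = -11)
C(P) = -45*P (C(P) = ((-3 - 6)*P)*5 = -9*P*5 = -45*P)
w(Q) = -82 + 2*Q² (w(Q) = ((Q² + Q*Q) - 11) - 1*71 = ((Q² + Q²) - 11) - 71 = (2*Q² - 11) - 71 = (-11 + 2*Q²) - 71 = -82 + 2*Q²)
√(w(C(14)) + 19905) = √((-82 + 2*(-45*14)²) + 19905) = √((-82 + 2*(-630)²) + 19905) = √((-82 + 2*396900) + 19905) = √((-82 + 793800) + 19905) = √(793718 + 19905) = √813623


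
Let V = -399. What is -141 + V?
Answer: -540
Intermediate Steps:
-141 + V = -141 - 399 = -540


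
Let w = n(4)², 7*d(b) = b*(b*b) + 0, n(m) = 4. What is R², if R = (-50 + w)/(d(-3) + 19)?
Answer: 14161/2809 ≈ 5.0413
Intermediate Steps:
d(b) = b³/7 (d(b) = (b*(b*b) + 0)/7 = (b*b² + 0)/7 = (b³ + 0)/7 = b³/7)
w = 16 (w = 4² = 16)
R = -119/53 (R = (-50 + 16)/((⅐)*(-3)³ + 19) = -34/((⅐)*(-27) + 19) = -34/(-27/7 + 19) = -34/106/7 = -34*7/106 = -119/53 ≈ -2.2453)
R² = (-119/53)² = 14161/2809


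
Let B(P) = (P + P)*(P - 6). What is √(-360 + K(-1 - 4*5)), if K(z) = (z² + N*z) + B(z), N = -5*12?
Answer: 15*√11 ≈ 49.749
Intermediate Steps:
B(P) = 2*P*(-6 + P) (B(P) = (2*P)*(-6 + P) = 2*P*(-6 + P))
N = -60
K(z) = z² - 60*z + 2*z*(-6 + z) (K(z) = (z² - 60*z) + 2*z*(-6 + z) = z² - 60*z + 2*z*(-6 + z))
√(-360 + K(-1 - 4*5)) = √(-360 + 3*(-1 - 4*5)*(-24 + (-1 - 4*5))) = √(-360 + 3*(-1 - 20)*(-24 + (-1 - 20))) = √(-360 + 3*(-21)*(-24 - 21)) = √(-360 + 3*(-21)*(-45)) = √(-360 + 2835) = √2475 = 15*√11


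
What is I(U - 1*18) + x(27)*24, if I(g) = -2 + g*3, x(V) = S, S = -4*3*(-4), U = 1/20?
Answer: 21923/20 ≈ 1096.2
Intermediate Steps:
U = 1/20 ≈ 0.050000
S = 48 (S = -12*(-4) = 48)
x(V) = 48
I(g) = -2 + 3*g
I(U - 1*18) + x(27)*24 = (-2 + 3*(1/20 - 1*18)) + 48*24 = (-2 + 3*(1/20 - 18)) + 1152 = (-2 + 3*(-359/20)) + 1152 = (-2 - 1077/20) + 1152 = -1117/20 + 1152 = 21923/20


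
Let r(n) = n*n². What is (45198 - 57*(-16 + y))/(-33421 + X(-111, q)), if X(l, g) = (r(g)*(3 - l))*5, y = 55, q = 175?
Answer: 42975/3054810329 ≈ 1.4068e-5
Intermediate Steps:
r(n) = n³
X(l, g) = 5*g³*(3 - l) (X(l, g) = (g³*(3 - l))*5 = 5*g³*(3 - l))
(45198 - 57*(-16 + y))/(-33421 + X(-111, q)) = (45198 - 57*(-16 + 55))/(-33421 + 5*175³*(3 - 1*(-111))) = (45198 - 57*39)/(-33421 + 5*5359375*(3 + 111)) = (45198 - 2223)/(-33421 + 5*5359375*114) = 42975/(-33421 + 3054843750) = 42975/3054810329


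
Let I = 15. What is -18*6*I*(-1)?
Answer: 1620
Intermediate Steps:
-18*6*I*(-1) = -18*6*15*(-1) = -1620*(-1) = -18*(-90) = 1620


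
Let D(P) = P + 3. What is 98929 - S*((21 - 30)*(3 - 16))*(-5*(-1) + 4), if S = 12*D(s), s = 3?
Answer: 23113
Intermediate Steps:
D(P) = 3 + P
S = 72 (S = 12*(3 + 3) = 12*6 = 72)
98929 - S*((21 - 30)*(3 - 16))*(-5*(-1) + 4) = 98929 - 72*((21 - 30)*(3 - 16))*(-5*(-1) + 4) = 98929 - 72*(-9*(-13))*(5 + 4) = 98929 - 72*117*9 = 98929 - 8424*9 = 98929 - 1*75816 = 98929 - 75816 = 23113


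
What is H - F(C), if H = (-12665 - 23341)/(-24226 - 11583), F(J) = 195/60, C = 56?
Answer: -321493/143236 ≈ -2.2445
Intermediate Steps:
F(J) = 13/4 (F(J) = 195*(1/60) = 13/4)
H = 36006/35809 (H = -36006/(-35809) = -36006*(-1/35809) = 36006/35809 ≈ 1.0055)
H - F(C) = 36006/35809 - 1*13/4 = 36006/35809 - 13/4 = -321493/143236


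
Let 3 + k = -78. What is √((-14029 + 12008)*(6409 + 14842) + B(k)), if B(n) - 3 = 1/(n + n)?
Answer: 7*I*√283984466/18 ≈ 6553.5*I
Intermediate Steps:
k = -81 (k = -3 - 78 = -81)
B(n) = 3 + 1/(2*n) (B(n) = 3 + 1/(n + n) = 3 + 1/(2*n))
√((-14029 + 12008)*(6409 + 14842) + B(k)) = √((-14029 + 12008)*(6409 + 14842) + (3 + (½)/(-81))) = √(-2021*21251 + (3 + (½)*(-1/81))) = √(-42948271 + (3 - 1/162)) = √(-42948271 + 485/162) = √(-6957619417/162) = 7*I*√283984466/18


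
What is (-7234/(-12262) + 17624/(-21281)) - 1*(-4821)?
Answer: 628983163464/130473811 ≈ 4820.8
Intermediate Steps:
(-7234/(-12262) + 17624/(-21281)) - 1*(-4821) = (-7234*(-1/12262) + 17624*(-1/21281)) + 4821 = (3617/6131 - 17624/21281) + 4821 = -31079367/130473811 + 4821 = 628983163464/130473811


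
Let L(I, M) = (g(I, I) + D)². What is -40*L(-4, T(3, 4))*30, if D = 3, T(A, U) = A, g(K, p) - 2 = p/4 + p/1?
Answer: 0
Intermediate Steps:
g(K, p) = 2 + 5*p/4 (g(K, p) = 2 + (p/4 + p/1) = 2 + (p*(¼) + p*1) = 2 + (p/4 + p) = 2 + 5*p/4)
L(I, M) = (5 + 5*I/4)² (L(I, M) = ((2 + 5*I/4) + 3)² = (5 + 5*I/4)²)
-40*L(-4, T(3, 4))*30 = -125*(4 - 4)²/2*30 = -125*0²/2*30 = -125*0/2*30 = -40*0*30 = 0*30 = 0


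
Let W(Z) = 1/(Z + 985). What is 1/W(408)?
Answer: 1393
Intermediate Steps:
W(Z) = 1/(985 + Z)
1/W(408) = 1/(1/(985 + 408)) = 1/(1/1393) = 1393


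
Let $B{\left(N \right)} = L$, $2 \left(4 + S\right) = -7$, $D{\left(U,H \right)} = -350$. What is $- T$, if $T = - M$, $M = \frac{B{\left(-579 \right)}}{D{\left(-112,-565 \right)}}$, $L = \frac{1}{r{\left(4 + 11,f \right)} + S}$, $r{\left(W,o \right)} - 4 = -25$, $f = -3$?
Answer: $\frac{1}{9975} \approx 0.00010025$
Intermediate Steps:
$r{\left(W,o \right)} = -21$ ($r{\left(W,o \right)} = 4 - 25 = -21$)
$S = - \frac{15}{2}$ ($S = -4 + \frac{1}{2} \left(-7\right) = -4 - \frac{7}{2} = - \frac{15}{2} \approx -7.5$)
$L = - \frac{2}{57}$ ($L = \frac{1}{-21 - \frac{15}{2}} = \frac{1}{- \frac{57}{2}} = - \frac{2}{57} \approx -0.035088$)
$B{\left(N \right)} = - \frac{2}{57}$
$M = \frac{1}{9975}$ ($M = - \frac{2}{57 \left(-350\right)} = \left(- \frac{2}{57}\right) \left(- \frac{1}{350}\right) = \frac{1}{9975} \approx 0.00010025$)
$T = - \frac{1}{9975}$ ($T = \left(-1\right) \frac{1}{9975} = - \frac{1}{9975} \approx -0.00010025$)
$- T = \left(-1\right) \left(- \frac{1}{9975}\right) = \frac{1}{9975}$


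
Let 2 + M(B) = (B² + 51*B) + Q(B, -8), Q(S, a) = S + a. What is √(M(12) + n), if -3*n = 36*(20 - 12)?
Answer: √662 ≈ 25.729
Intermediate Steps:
M(B) = -10 + B² + 52*B (M(B) = -2 + ((B² + 51*B) + (B - 8)) = -2 + ((B² + 51*B) + (-8 + B)) = -2 + (-8 + B² + 52*B) = -10 + B² + 52*B)
n = -96 (n = -12*(20 - 12) = -12*8 = -⅓*288 = -96)
√(M(12) + n) = √((-10 + 12² + 52*12) - 96) = √((-10 + 144 + 624) - 96) = √(758 - 96) = √662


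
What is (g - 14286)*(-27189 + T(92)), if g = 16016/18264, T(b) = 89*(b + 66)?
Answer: 428110010872/2283 ≈ 1.8752e+8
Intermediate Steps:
T(b) = 5874 + 89*b (T(b) = 89*(66 + b) = 5874 + 89*b)
g = 2002/2283 (g = 16016*(1/18264) = 2002/2283 ≈ 0.87692)
(g - 14286)*(-27189 + T(92)) = (2002/2283 - 14286)*(-27189 + (5874 + 89*92)) = -32612936*(-27189 + (5874 + 8188))/2283 = -32612936*(-27189 + 14062)/2283 = -32612936/2283*(-13127) = 428110010872/2283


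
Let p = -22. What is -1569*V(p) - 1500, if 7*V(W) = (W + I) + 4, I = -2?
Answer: 20880/7 ≈ 2982.9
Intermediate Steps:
V(W) = 2/7 + W/7 (V(W) = ((W - 2) + 4)/7 = ((-2 + W) + 4)/7 = (2 + W)/7 = 2/7 + W/7)
-1569*V(p) - 1500 = -1569*(2/7 + (⅐)*(-22)) - 1500 = -1569*(2/7 - 22/7) - 1500 = -1569*(-20/7) - 1500 = 31380/7 - 1500 = 20880/7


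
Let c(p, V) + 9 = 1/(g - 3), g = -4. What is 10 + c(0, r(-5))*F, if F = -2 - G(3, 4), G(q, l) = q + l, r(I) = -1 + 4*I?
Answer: 646/7 ≈ 92.286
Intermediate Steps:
c(p, V) = -64/7 (c(p, V) = -9 + 1/(-4 - 3) = -9 + 1/(-7) = -9 - ⅐ = -64/7)
G(q, l) = l + q
F = -9 (F = -2 - (4 + 3) = -2 - 1*7 = -2 - 7 = -9)
10 + c(0, r(-5))*F = 10 - 64/7*(-9) = 10 + 576/7 = 646/7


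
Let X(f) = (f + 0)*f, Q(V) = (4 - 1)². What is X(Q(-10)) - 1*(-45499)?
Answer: 45580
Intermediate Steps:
Q(V) = 9 (Q(V) = 3² = 9)
X(f) = f² (X(f) = f*f = f²)
X(Q(-10)) - 1*(-45499) = 9² - 1*(-45499) = 81 + 45499 = 45580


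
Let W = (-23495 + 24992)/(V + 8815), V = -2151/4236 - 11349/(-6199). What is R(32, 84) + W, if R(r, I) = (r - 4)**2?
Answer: 60513731973836/77169169325 ≈ 784.17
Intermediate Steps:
V = 11580105/8752988 (V = -2151*1/4236 - 11349*(-1/6199) = -717/1412 + 11349/6199 = 11580105/8752988 ≈ 1.3230)
W = 13103223036/77169169325 (W = (-23495 + 24992)/(11580105/8752988 + 8815) = 1497/(77169169325/8752988) = 1497*(8752988/77169169325) = 13103223036/77169169325 ≈ 0.16980)
R(r, I) = (-4 + r)**2
R(32, 84) + W = (-4 + 32)**2 + 13103223036/77169169325 = 28**2 + 13103223036/77169169325 = 784 + 13103223036/77169169325 = 60513731973836/77169169325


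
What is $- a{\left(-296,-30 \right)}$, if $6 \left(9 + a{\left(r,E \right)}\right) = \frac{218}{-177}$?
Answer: $\frac{4888}{531} \approx 9.2053$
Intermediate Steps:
$a{\left(r,E \right)} = - \frac{4888}{531}$ ($a{\left(r,E \right)} = -9 + \frac{218 \frac{1}{-177}}{6} = -9 + \frac{218 \left(- \frac{1}{177}\right)}{6} = -9 + \frac{1}{6} \left(- \frac{218}{177}\right) = -9 - \frac{109}{531} = - \frac{4888}{531}$)
$- a{\left(-296,-30 \right)} = \left(-1\right) \left(- \frac{4888}{531}\right) = \frac{4888}{531}$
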